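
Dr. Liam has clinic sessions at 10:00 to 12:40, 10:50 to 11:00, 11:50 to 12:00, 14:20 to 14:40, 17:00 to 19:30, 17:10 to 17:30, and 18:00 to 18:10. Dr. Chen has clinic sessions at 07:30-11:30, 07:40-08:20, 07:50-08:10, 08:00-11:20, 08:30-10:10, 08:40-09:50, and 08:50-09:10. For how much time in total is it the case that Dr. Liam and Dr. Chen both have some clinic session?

A, merged: 10:00–12:40, 14:20–14:40, 17:00–19:30.
B, merged: 07:30–11:30.
A ∩ B = 10:00–11:30.
Total: 1 h 30 min.

1 h 30 min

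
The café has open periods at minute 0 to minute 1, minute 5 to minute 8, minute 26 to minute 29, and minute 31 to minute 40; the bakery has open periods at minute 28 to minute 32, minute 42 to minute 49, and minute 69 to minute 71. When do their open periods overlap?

minute 28 to minute 29, minute 31 to minute 32

minute 0 to minute 1 meets no B interval.
minute 5 to minute 8 meets no B interval.
minute 26 to minute 29 ∩ B → minute 28 to minute 29.
minute 31 to minute 40 ∩ B → minute 31 to minute 32.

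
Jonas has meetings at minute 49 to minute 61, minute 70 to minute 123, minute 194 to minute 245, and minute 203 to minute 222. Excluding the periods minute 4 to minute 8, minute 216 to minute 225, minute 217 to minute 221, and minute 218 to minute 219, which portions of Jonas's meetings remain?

First set merges to minute 49 to minute 61, minute 70 to minute 123, minute 194 to minute 245.
Second set merges to minute 4 to minute 8, minute 216 to minute 225.
minute 49 to minute 61: nothing removed.
minute 70 to minute 123: nothing removed.
minute 194 to minute 245 \ B = minute 194 to minute 216, minute 225 to minute 245.

minute 49 to minute 61, minute 70 to minute 123, minute 194 to minute 216, minute 225 to minute 245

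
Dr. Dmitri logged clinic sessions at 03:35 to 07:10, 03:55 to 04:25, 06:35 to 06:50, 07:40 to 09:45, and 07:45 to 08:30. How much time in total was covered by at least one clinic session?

Merged: 03:35-07:10, 07:40-09:45.
Lengths: 3 h 35 min + 2 h 5 min = 5 h 40 min.

5 h 40 min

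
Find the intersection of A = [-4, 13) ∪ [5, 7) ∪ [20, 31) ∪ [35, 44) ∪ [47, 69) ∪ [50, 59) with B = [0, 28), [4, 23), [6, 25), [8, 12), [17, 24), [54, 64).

Merge the first list: [-4, 13), [20, 31), [35, 44), [47, 69).
Merge the second list: [0, 28), [54, 64).
[-4, 13) meets the second set on [0, 13).
[20, 31) meets the second set on [20, 28).
[35, 44): no overlap with the second set.
[47, 69) meets the second set on [54, 64).

[0, 13) ∪ [20, 28) ∪ [54, 64)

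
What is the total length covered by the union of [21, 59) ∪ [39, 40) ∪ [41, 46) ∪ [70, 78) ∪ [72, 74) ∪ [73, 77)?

46

Merged: [21, 59), [70, 78).
Lengths: 38 + 8 = 46.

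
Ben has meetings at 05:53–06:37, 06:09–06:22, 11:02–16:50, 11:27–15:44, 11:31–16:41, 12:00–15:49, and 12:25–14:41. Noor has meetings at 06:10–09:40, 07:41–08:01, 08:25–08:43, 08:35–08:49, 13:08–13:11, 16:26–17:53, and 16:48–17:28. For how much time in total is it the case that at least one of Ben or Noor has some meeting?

First set merges to 05:53–06:37, 11:02–16:50.
Second set merges to 06:10–09:40, 13:08–13:11, 16:26–17:53.
A ∪ B = 05:53–09:40, 11:02–17:53.
Total: 3 h 47 min + 6 h 51 min = 10 h 38 min.

10 h 38 min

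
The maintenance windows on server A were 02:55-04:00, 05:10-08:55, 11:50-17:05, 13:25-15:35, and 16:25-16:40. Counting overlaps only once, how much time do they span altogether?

10 h 5 min

Merged: 02:55–04:00, 05:10–08:55, 11:50–17:05.
Lengths: 1 h 5 min + 3 h 45 min + 5 h 15 min = 10 h 5 min.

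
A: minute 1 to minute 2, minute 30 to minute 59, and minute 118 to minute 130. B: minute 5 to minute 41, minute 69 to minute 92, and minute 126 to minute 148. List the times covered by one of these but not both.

minute 1 to minute 2, minute 5 to minute 30, minute 41 to minute 59, minute 69 to minute 92, minute 118 to minute 126, minute 130 to minute 148

A \ B = minute 1 to minute 2, minute 41 to minute 59, minute 118 to minute 126.
B \ A = minute 5 to minute 30, minute 69 to minute 92, minute 130 to minute 148.
Union of the two gives the symmetric difference.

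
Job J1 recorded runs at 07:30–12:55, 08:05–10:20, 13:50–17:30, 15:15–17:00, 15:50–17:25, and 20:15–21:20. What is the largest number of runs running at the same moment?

Sweep endpoints in order; track running count of active intervals.
Peak of 3 reached at 15:50.

3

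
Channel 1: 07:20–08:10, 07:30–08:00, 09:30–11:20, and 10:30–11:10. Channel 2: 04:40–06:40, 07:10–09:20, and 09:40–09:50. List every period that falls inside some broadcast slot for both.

Merge the first list: 07:20-08:10, 09:30-11:20.
07:20-08:10 ∩ B → 07:20-08:10.
09:30-11:20 ∩ B → 09:40-09:50.

07:20-08:10, 09:40-09:50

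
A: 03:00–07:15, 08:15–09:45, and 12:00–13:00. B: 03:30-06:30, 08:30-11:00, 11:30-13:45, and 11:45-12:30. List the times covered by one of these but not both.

03:00–03:30, 06:30–07:15, 08:15–08:30, 09:45–11:00, 11:30–12:00, 13:00–13:45

Second set merges to 03:30–06:30, 08:30–11:00, 11:30–13:45.
Only in the first: 03:00–03:30, 06:30–07:15, 08:15–08:30.
Only in the second: 09:45–11:00, 11:30–12:00, 13:00–13:45.
Together these are the periods covered by exactly one.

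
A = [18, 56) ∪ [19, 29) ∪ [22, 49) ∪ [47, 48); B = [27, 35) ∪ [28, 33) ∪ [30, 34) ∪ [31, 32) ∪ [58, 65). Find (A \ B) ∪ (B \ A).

[18, 27) ∪ [35, 56) ∪ [58, 65)

Merge the first list: [18, 56).
Merge the second list: [27, 35), [58, 65).
A \ B = [18, 27), [35, 56).
B \ A = [58, 65).
Union of the two gives the symmetric difference.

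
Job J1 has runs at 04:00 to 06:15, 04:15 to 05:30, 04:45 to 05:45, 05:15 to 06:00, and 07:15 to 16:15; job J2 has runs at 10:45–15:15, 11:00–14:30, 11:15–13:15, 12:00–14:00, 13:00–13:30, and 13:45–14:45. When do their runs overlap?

Merge the first list: 04:00–06:15, 07:15–16:15.
Merge the second list: 10:45–15:15.
04:00–06:15 meets no B interval.
07:15–16:15 ∩ B → 10:45–15:15.

10:45–15:15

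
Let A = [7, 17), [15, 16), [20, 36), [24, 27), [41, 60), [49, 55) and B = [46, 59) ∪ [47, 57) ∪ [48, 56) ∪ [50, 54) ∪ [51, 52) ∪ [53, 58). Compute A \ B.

A, merged: [7, 17), [20, 36), [41, 60).
B, merged: [46, 59).
[7, 17) is untouched.
[20, 36) is untouched.
[41, 60) with B removed leaves [41, 46), [59, 60).

[7, 17) ∪ [20, 36) ∪ [41, 46) ∪ [59, 60)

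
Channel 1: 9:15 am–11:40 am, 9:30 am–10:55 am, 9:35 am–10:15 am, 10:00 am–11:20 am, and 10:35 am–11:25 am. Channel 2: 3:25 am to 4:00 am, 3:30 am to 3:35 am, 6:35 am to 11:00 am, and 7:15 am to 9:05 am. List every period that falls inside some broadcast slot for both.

Merge the first list: 9:15 am–11:40 am.
Merge the second list: 3:25 am–4:00 am, 6:35 am–11:00 am.
9:15 am–11:40 am ∩ B → 9:15 am–11:00 am.

9:15 am–11:00 am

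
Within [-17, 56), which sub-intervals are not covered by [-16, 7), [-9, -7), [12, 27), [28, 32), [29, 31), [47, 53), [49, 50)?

Covered (merged): [-16, 7), [12, 27), [28, 32), [47, 53).
Uncovered inside [-17, 56): [-17, -16), [7, 12), [27, 28), [32, 47), [53, 56).

[-17, -16) ∪ [7, 12) ∪ [27, 28) ∪ [32, 47) ∪ [53, 56)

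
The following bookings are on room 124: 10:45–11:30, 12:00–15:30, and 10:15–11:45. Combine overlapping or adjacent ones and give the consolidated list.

10:15–11:45, 12:00–15:30

Sort by start: 10:15–11:45, 10:45–11:30, 12:00–15:30.
10:45–11:30 overlaps/touches 10:15–11:45 → extend to 10:15–11:45.
12:00–15:30 is disjoint → start new block.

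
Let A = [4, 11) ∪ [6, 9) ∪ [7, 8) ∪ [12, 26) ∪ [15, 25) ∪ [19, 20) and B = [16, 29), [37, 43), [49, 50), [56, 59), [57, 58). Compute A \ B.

[4, 11) ∪ [12, 16)

First set merges to [4, 11), [12, 26).
Second set merges to [16, 29), [37, 43), [49, 50), [56, 59).
[4, 11): nothing removed.
[12, 26) \ B = [12, 16).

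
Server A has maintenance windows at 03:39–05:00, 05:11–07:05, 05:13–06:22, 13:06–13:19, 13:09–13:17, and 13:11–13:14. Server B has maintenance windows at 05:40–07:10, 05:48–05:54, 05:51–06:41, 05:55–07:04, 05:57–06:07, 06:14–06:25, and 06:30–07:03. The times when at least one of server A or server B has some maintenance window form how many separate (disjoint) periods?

First set merges to 03:39-05:00, 05:11-07:05, 13:06-13:19.
Second set merges to 05:40-07:10.
A ∪ B = 03:39-05:00, 05:11-07:10, 13:06-13:19.
That is 3 disjoint pieces.

3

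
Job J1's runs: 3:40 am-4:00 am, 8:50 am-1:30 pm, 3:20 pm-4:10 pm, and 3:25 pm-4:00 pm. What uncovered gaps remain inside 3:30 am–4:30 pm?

3:30 am-3:40 am, 4:00 am-8:50 am, 1:30 pm-3:20 pm, 4:10 pm-4:30 pm

Covered (merged): 3:40 am-4:00 am, 8:50 am-1:30 pm, 3:20 pm-4:10 pm.
Gaps within 3:30 am-4:30 pm: 3:30 am-3:40 am, 4:00 am-8:50 am, 1:30 pm-3:20 pm, 4:10 pm-4:30 pm.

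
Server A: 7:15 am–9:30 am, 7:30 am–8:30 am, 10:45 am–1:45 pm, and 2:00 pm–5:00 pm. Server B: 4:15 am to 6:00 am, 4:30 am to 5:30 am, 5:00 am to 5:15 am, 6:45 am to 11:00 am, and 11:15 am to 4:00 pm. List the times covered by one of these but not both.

Merge the first list: 7:15 am–9:30 am, 10:45 am–1:45 pm, 2:00 pm–5:00 pm.
Merge the second list: 4:15 am–6:00 am, 6:45 am–11:00 am, 11:15 am–4:00 pm.
Only in the first: 11:00 am–11:15 am, 4:00 pm–5:00 pm.
Only in the second: 4:15 am–6:00 am, 6:45 am–7:15 am, 9:30 am–10:45 am, 1:45 pm–2:00 pm.
Together these are the periods covered by exactly one.

4:15 am–6:00 am, 6:45 am–7:15 am, 9:30 am–10:45 am, 11:00 am–11:15 am, 1:45 pm–2:00 pm, 4:00 pm–5:00 pm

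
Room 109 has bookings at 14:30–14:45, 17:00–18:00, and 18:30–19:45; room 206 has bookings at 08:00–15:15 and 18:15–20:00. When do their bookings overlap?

14:30–14:45, 18:30–19:45

14:30–14:45 meets the second set on 14:30–14:45.
17:00–18:00: no overlap with the second set.
18:30–19:45 meets the second set on 18:30–19:45.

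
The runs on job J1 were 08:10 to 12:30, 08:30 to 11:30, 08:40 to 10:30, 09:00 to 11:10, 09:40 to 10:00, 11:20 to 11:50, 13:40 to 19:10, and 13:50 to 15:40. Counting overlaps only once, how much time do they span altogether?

Merged: 08:10-12:30, 13:40-19:10.
Lengths: 4 h 20 min + 5 h 30 min = 9 h 50 min.

9 h 50 min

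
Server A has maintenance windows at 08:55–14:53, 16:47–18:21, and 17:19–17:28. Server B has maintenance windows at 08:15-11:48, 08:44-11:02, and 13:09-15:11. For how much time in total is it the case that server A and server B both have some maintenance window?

First set merges to 08:55-14:53, 16:47-18:21.
Second set merges to 08:15-11:48, 13:09-15:11.
A ∩ B = 08:55-11:48, 13:09-14:53.
Total: 2 h 53 min + 1 h 44 min = 4 h 37 min.

4 h 37 min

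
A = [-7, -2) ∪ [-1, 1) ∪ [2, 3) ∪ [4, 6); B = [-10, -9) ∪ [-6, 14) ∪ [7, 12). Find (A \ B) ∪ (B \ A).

[-10, -9) ∪ [-7, -6) ∪ [-2, -1) ∪ [1, 2) ∪ [3, 4) ∪ [6, 14)

Merge the second list: [-10, -9), [-6, 14).
A \ B = [-7, -6).
B \ A = [-10, -9), [-2, -1), [1, 2), [3, 4), [6, 14).
Union of the two gives the symmetric difference.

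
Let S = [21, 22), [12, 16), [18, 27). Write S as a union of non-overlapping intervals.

Sort by start: [12, 16), [18, 27), [21, 22).
[18, 27) is disjoint → start new block.
[21, 22) overlaps/touches [18, 27) → extend to [18, 27).

[12, 16) ∪ [18, 27)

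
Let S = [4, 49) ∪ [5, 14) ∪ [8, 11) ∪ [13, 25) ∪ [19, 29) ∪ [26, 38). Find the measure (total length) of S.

Merged: [4, 49).
Length: 45.

45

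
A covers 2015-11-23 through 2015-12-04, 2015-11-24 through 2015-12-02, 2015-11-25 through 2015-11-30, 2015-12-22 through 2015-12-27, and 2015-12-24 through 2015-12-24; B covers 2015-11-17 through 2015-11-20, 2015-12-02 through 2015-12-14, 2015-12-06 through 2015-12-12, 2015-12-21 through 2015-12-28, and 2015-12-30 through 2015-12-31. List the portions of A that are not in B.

2015-11-23 through 2015-12-01

A, merged: 2015-11-23 through 2015-12-04, 2015-12-22 through 2015-12-27.
B, merged: 2015-11-17 through 2015-11-20, 2015-12-02 through 2015-12-14, 2015-12-21 through 2015-12-28, 2015-12-30 through 2015-12-31.
2015-11-23 through 2015-12-04 minus B → 2015-11-23 through 2015-12-01.
2015-12-22 through 2015-12-27: fully covered by B → removed.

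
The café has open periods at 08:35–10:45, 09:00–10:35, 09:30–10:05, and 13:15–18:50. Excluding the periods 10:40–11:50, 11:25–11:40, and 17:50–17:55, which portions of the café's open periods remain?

A, merged: 08:35–10:45, 13:15–18:50.
B, merged: 10:40–11:50, 17:50–17:55.
08:35–10:45 minus B → 08:35–10:40.
13:15–18:50 minus B → 13:15–17:50, 17:55–18:50.

08:35–10:40, 13:15–17:50, 17:55–18:50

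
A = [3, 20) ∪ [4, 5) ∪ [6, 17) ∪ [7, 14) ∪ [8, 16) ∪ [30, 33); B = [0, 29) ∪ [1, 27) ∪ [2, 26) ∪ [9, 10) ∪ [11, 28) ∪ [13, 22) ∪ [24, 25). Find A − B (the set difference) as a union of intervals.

[30, 33)

First set merges to [3, 20), [30, 33).
Second set merges to [0, 29).
[3, 20): entirely removed.
[30, 33): nothing removed.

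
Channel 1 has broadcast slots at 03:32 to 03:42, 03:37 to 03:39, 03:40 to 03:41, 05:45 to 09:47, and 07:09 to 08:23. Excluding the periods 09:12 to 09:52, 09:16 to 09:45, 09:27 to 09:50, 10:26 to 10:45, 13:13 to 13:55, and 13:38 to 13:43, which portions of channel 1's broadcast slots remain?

03:32–03:42, 05:45–09:12

A, merged: 03:32–03:42, 05:45–09:47.
B, merged: 09:12–09:52, 10:26–10:45, 13:13–13:55.
03:32–03:42: no B overlap → unchanged.
05:45–09:47 minus B → 05:45–09:12.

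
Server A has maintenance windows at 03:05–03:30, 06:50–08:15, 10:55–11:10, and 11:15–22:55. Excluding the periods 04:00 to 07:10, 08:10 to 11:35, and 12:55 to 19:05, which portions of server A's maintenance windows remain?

03:05-03:30: no B overlap → unchanged.
06:50-08:15 minus B → 07:10-08:10.
10:55-11:10: fully covered by B → removed.
11:15-22:55 minus B → 11:35-12:55, 19:05-22:55.

03:05-03:30, 07:10-08:10, 11:35-12:55, 19:05-22:55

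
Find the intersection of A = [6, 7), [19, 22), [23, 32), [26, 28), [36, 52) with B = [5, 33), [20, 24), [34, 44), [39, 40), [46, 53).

Merge the first list: [6, 7), [19, 22), [23, 32), [36, 52).
Merge the second list: [5, 33), [34, 44), [46, 53).
[6, 7) ∩ B → [6, 7).
[19, 22) ∩ B → [19, 22).
[23, 32) ∩ B → [23, 32).
[36, 52) ∩ B → [36, 44), [46, 52).

[6, 7) ∪ [19, 22) ∪ [23, 32) ∪ [36, 44) ∪ [46, 52)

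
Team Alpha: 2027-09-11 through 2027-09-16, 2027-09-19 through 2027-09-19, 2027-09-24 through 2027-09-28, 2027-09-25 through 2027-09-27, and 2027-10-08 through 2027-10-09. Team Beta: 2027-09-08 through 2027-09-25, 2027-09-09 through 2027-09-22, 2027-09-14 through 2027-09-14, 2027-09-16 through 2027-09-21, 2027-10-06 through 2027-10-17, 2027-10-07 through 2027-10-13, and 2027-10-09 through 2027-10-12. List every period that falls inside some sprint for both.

A, merged: 2027-09-11 through 2027-09-16, 2027-09-19 through 2027-09-19, 2027-09-24 through 2027-09-28, 2027-10-08 through 2027-10-09.
B, merged: 2027-09-08 through 2027-09-25, 2027-10-06 through 2027-10-17.
2027-09-11 through 2027-09-16 meets the second set on 2027-09-11 through 2027-09-16.
2027-09-19 through 2027-09-19 meets the second set on 2027-09-19 through 2027-09-19.
2027-09-24 through 2027-09-28 meets the second set on 2027-09-24 through 2027-09-25.
2027-10-08 through 2027-10-09 meets the second set on 2027-10-08 through 2027-10-09.

2027-09-11 through 2027-09-16, 2027-09-19 through 2027-09-19, 2027-09-24 through 2027-09-25, 2027-10-08 through 2027-10-09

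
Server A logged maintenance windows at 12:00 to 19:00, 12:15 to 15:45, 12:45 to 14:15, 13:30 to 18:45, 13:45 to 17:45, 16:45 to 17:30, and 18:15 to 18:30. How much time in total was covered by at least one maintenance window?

7 h

Merged: 12:00-19:00.
Length: 7 h.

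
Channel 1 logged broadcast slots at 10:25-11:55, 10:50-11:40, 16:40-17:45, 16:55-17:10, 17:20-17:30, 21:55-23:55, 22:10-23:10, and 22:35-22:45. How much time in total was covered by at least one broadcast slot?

4 h 35 min

Merged: 10:25–11:55, 16:40–17:45, 21:55–23:55.
Lengths: 1 h 30 min + 1 h 5 min + 2 h = 4 h 35 min.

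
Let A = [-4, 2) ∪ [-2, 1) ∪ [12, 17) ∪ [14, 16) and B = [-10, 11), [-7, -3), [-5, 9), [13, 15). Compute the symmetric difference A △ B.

[-10, -4) ∪ [2, 11) ∪ [12, 13) ∪ [15, 17)

A, merged: [-4, 2), [12, 17).
B, merged: [-10, 11), [13, 15).
Only in the first: [12, 13), [15, 17).
Only in the second: [-10, -4), [2, 11).
Together these are the periods covered by exactly one.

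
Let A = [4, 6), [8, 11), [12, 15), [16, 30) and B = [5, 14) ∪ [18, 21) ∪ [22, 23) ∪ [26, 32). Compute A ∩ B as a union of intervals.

[5, 6) ∪ [8, 11) ∪ [12, 14) ∪ [18, 21) ∪ [22, 23) ∪ [26, 30)

[4, 6) overlaps B on [5, 6).
[8, 11) overlaps B on [8, 11).
[12, 15) overlaps B on [12, 14).
[16, 30) overlaps B on [18, 21), [22, 23), [26, 30).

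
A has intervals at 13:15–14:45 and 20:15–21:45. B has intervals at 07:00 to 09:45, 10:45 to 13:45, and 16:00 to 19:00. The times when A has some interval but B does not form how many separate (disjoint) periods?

2

A \ B = 13:45–14:45, 20:15–21:45.
That is 2 disjoint pieces.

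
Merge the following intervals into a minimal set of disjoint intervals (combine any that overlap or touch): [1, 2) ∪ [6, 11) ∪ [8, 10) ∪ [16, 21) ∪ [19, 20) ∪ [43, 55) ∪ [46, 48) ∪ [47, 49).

[6, 11) is disjoint → start new block.
[8, 10) overlaps/touches [6, 11) → extend to [6, 11).
[16, 21) is disjoint → start new block.
[19, 20) overlaps/touches [16, 21) → extend to [16, 21).
[43, 55) is disjoint → start new block.
[46, 48) overlaps/touches [43, 55) → extend to [43, 55).
[47, 49) overlaps/touches [43, 55) → extend to [43, 55).

[1, 2) ∪ [6, 11) ∪ [16, 21) ∪ [43, 55)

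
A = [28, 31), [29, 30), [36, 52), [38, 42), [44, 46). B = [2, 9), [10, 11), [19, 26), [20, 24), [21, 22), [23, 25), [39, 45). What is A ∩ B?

[39, 45)

First set merges to [28, 31), [36, 52).
Second set merges to [2, 9), [10, 11), [19, 26), [39, 45).
[28, 31): no overlap with the second set.
[36, 52) meets the second set on [39, 45).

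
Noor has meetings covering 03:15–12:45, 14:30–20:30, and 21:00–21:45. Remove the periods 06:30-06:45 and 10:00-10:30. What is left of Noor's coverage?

03:15–06:30, 06:45–10:00, 10:30–12:45, 14:30–20:30, 21:00–21:45

03:15–12:45 with B removed leaves 03:15–06:30, 06:45–10:00, 10:30–12:45.
14:30–20:30 is untouched.
21:00–21:45 is untouched.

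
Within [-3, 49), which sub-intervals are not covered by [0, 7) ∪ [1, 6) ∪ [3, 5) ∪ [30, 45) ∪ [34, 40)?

After merging, the occupied span is [0, 7), [30, 45).
Uncovered inside [-3, 49): [-3, 0), [7, 30), [45, 49).

[-3, 0) ∪ [7, 30) ∪ [45, 49)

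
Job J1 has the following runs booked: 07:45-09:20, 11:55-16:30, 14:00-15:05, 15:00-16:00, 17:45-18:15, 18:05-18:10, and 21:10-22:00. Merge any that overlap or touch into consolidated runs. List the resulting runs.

07:45-09:20, 11:55-16:30, 17:45-18:15, 21:10-22:00

11:55-16:30 is disjoint → start new block.
14:00-15:05 overlaps/touches 11:55-16:30 → extend to 11:55-16:30.
15:00-16:00 overlaps/touches 11:55-16:30 → extend to 11:55-16:30.
17:45-18:15 is disjoint → start new block.
18:05-18:10 overlaps/touches 17:45-18:15 → extend to 17:45-18:15.
21:10-22:00 is disjoint → start new block.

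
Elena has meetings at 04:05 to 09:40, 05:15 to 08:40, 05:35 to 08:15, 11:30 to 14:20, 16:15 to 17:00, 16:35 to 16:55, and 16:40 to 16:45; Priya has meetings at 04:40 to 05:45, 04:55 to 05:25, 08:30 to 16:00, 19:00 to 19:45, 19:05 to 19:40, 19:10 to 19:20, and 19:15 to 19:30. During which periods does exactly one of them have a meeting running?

Merge the first list: 04:05–09:40, 11:30–14:20, 16:15–17:00.
Merge the second list: 04:40–05:45, 08:30–16:00, 19:00–19:45.
A but not B: 04:05–04:40, 05:45–08:30, 16:15–17:00.
B but not A: 09:40–11:30, 14:20–16:00, 19:00–19:45.
Combining gives A △ B.

04:05–04:40, 05:45–08:30, 09:40–11:30, 14:20–16:00, 16:15–17:00, 19:00–19:45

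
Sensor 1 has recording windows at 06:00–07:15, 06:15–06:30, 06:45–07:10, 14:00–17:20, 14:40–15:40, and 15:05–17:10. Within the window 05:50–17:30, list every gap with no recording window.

The merged coverage is 06:00-07:15, 14:00-17:20.
Uncovered inside 05:50-17:30: 05:50-06:00, 07:15-14:00, 17:20-17:30.

05:50-06:00, 07:15-14:00, 17:20-17:30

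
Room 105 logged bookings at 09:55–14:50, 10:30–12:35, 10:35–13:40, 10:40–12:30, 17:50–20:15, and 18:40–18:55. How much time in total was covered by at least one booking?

Merged: 09:55–14:50, 17:50–20:15.
Lengths: 4 h 55 min + 2 h 25 min = 7 h 20 min.

7 h 20 min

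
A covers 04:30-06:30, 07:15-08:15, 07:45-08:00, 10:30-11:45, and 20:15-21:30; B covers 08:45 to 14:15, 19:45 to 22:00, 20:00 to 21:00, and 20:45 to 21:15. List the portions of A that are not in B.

04:30–06:30, 07:15–08:15

A, merged: 04:30–06:30, 07:15–08:15, 10:30–11:45, 20:15–21:30.
B, merged: 08:45–14:15, 19:45–22:00.
04:30–06:30: no B overlap → unchanged.
07:15–08:15: no B overlap → unchanged.
10:30–11:45: fully covered by B → removed.
20:15–21:30: fully covered by B → removed.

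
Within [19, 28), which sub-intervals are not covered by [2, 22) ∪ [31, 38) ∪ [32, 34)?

[22, 28)

After merging, the occupied span is [2, 22), [31, 38).
Uncovered inside [19, 28): [22, 28).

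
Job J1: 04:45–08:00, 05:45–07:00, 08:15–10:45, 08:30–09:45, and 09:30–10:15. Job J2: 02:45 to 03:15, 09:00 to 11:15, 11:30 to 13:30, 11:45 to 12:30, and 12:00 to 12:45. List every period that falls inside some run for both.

Merge the first list: 04:45–08:00, 08:15–10:45.
Merge the second list: 02:45–03:15, 09:00–11:15, 11:30–13:30.
04:45–08:00: no overlap with the second set.
08:15–10:45 meets the second set on 09:00–10:45.

09:00–10:45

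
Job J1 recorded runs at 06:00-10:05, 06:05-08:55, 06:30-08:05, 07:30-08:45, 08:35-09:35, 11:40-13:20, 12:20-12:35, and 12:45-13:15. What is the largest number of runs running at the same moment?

4

At 07:30, 4 of the intervals are simultaneously active.
No point has more.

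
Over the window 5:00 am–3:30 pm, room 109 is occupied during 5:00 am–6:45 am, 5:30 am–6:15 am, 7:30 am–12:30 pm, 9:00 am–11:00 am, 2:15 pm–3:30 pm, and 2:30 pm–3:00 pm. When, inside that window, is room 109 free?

Covered (merged): 5:00 am–6:45 am, 7:30 am–12:30 pm, 2:15 pm–3:30 pm.
Gaps within 5:00 am–3:30 pm: 6:45 am–7:30 am, 12:30 pm–2:15 pm.

6:45 am–7:30 am, 12:30 pm–2:15 pm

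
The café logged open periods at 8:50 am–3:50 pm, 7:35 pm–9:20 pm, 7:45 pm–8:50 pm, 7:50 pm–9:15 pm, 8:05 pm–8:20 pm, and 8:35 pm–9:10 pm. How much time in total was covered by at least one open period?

8 h 45 min

Merged: 8:50 am–3:50 pm, 7:35 pm–9:20 pm.
Lengths: 7 h + 1 h 45 min = 8 h 45 min.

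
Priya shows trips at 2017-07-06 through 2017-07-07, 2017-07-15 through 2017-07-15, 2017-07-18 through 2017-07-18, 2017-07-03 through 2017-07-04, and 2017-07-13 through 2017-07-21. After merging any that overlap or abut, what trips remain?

2017-07-03 through 2017-07-04, 2017-07-06 through 2017-07-07, 2017-07-13 through 2017-07-21

Sort by start: 2017-07-03 through 2017-07-04, 2017-07-06 through 2017-07-07, 2017-07-13 through 2017-07-21, 2017-07-15 through 2017-07-15, 2017-07-18 through 2017-07-18.
2017-07-06 through 2017-07-07 is disjoint → start new block.
2017-07-13 through 2017-07-21 is disjoint → start new block.
2017-07-15 through 2017-07-15 overlaps/touches 2017-07-13 through 2017-07-21 → extend to 2017-07-13 through 2017-07-21.
2017-07-18 through 2017-07-18 overlaps/touches 2017-07-13 through 2017-07-21 → extend to 2017-07-13 through 2017-07-21.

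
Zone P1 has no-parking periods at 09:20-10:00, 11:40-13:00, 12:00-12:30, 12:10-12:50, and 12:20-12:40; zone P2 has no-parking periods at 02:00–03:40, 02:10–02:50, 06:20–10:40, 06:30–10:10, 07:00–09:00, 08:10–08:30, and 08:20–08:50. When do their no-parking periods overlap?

A, merged: 09:20-10:00, 11:40-13:00.
B, merged: 02:00-03:40, 06:20-10:40.
09:20-10:00 meets the second set on 09:20-10:00.
11:40-13:00: no overlap with the second set.

09:20-10:00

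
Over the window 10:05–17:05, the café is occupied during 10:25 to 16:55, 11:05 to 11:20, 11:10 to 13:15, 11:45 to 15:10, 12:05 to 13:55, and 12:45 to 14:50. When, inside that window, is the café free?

10:05-10:25, 16:55-17:05

The merged coverage is 10:25-16:55.
Uncovered inside 10:05-17:05: 10:05-10:25, 16:55-17:05.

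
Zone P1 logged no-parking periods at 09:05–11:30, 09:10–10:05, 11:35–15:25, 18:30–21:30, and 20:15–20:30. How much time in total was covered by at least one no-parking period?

Merged: 09:05–11:30, 11:35–15:25, 18:30–21:30.
Lengths: 2 h 25 min + 3 h 50 min + 3 h = 9 h 15 min.

9 h 15 min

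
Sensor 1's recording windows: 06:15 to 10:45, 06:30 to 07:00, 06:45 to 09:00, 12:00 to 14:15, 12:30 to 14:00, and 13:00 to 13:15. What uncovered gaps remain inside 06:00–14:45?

Covered (merged): 06:15-10:45, 12:00-14:15.
Uncovered inside 06:00-14:45: 06:00-06:15, 10:45-12:00, 14:15-14:45.

06:00-06:15, 10:45-12:00, 14:15-14:45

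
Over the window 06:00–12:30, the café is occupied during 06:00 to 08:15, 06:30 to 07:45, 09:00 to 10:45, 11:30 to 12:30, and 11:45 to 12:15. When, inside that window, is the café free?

08:15–09:00, 10:45–11:30

The merged coverage is 06:00–08:15, 09:00–10:45, 11:30–12:30.
Complement within 06:00–12:30: 08:15–09:00, 10:45–11:30.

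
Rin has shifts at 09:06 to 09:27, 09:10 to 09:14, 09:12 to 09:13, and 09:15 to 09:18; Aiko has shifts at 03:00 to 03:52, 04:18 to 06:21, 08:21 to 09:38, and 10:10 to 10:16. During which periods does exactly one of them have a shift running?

First set merges to 09:06-09:27.
A \ B = none.
B \ A = 03:00-03:52, 04:18-06:21, 08:21-09:06, 09:27-09:38, 10:10-10:16.
Union of the two gives the symmetric difference.

03:00-03:52, 04:18-06:21, 08:21-09:06, 09:27-09:38, 10:10-10:16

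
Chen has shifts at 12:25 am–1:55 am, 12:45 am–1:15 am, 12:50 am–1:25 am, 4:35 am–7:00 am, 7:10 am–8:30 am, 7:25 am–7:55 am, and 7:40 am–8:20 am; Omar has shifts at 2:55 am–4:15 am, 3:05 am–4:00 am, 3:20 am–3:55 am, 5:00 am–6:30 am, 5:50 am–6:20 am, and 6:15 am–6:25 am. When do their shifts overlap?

5:00 am–6:30 am

A, merged: 12:25 am–1:55 am, 4:35 am–7:00 am, 7:10 am–8:30 am.
B, merged: 2:55 am–4:15 am, 5:00 am–6:30 am.
12:25 am–1:55 am meets no B interval.
4:35 am–7:00 am ∩ B → 5:00 am–6:30 am.
7:10 am–8:30 am meets no B interval.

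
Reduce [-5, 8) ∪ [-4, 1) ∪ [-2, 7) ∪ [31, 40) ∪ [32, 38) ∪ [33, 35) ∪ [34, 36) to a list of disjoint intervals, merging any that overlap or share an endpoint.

[-5, 8) ∪ [31, 40)

[-4, 1) overlaps/touches [-5, 8) → extend to [-5, 8).
[-2, 7) overlaps/touches [-5, 8) → extend to [-5, 8).
[31, 40) is disjoint → start new block.
[32, 38) overlaps/touches [31, 40) → extend to [31, 40).
[33, 35) overlaps/touches [31, 40) → extend to [31, 40).
[34, 36) overlaps/touches [31, 40) → extend to [31, 40).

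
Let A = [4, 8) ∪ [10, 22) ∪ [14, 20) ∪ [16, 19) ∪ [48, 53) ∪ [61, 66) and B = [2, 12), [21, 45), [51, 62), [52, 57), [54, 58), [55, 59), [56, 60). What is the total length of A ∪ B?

61

Merge the first list: [4, 8), [10, 22), [48, 53), [61, 66).
Merge the second list: [2, 12), [21, 45), [51, 62).
A ∪ B = [2, 45), [48, 66).
Total: 43 + 18 = 61.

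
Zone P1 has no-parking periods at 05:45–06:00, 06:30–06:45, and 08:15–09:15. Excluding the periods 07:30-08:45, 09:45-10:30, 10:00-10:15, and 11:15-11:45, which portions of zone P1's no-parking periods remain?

Second set merges to 07:30–08:45, 09:45–10:30, 11:15–11:45.
05:45–06:00 is untouched.
06:30–06:45 is untouched.
08:15–09:15 with B removed leaves 08:45–09:15.

05:45–06:00, 06:30–06:45, 08:45–09:15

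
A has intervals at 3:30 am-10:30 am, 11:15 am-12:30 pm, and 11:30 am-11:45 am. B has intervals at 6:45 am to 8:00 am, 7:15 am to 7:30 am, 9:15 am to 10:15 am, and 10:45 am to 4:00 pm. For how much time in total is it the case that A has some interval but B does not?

A, merged: 3:30 am-10:30 am, 11:15 am-12:30 pm.
B, merged: 6:45 am-8:00 am, 9:15 am-10:15 am, 10:45 am-4:00 pm.
A \ B = 3:30 am-6:45 am, 8:00 am-9:15 am, 10:15 am-10:30 am.
Total: 3 h 15 min + 1 h 15 min + 15 min = 4 h 45 min.

4 h 45 min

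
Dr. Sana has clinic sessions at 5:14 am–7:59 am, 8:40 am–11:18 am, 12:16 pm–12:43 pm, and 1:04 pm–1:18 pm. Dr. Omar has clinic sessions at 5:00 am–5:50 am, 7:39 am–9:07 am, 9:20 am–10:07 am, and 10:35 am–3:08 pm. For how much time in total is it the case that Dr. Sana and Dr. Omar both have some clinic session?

3 h 34 min

A ∩ B = 5:14 am–5:50 am, 7:39 am–7:59 am, 8:40 am–9:07 am, 9:20 am–10:07 am, 10:35 am–11:18 am, 12:16 pm–12:43 pm, 1:04 pm–1:18 pm.
Total: 36 min + 20 min + 27 min + 47 min + 43 min + 27 min + 14 min = 3 h 34 min.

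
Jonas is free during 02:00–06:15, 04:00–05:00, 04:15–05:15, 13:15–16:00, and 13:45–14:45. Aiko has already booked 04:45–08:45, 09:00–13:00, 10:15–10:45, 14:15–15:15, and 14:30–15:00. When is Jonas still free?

Merge the first list: 02:00-06:15, 13:15-16:00.
Merge the second list: 04:45-08:45, 09:00-13:00, 14:15-15:15.
02:00-06:15 with B removed leaves 02:00-04:45.
13:15-16:00 with B removed leaves 13:15-14:15, 15:15-16:00.

02:00-04:45, 13:15-14:15, 15:15-16:00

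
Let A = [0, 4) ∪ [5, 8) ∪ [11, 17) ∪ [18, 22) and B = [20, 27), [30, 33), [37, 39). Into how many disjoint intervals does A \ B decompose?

A \ B = [0, 4), [5, 8), [11, 17), [18, 20).
That is 4 disjoint pieces.

4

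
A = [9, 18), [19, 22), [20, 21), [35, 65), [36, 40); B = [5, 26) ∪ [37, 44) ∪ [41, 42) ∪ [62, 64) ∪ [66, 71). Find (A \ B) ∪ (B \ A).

[5, 9) ∪ [18, 19) ∪ [22, 26) ∪ [35, 37) ∪ [44, 62) ∪ [64, 65) ∪ [66, 71)

First set merges to [9, 18), [19, 22), [35, 65).
Second set merges to [5, 26), [37, 44), [62, 64), [66, 71).
Only in the first: [35, 37), [44, 62), [64, 65).
Only in the second: [5, 9), [18, 19), [22, 26), [66, 71).
Together these are the periods covered by exactly one.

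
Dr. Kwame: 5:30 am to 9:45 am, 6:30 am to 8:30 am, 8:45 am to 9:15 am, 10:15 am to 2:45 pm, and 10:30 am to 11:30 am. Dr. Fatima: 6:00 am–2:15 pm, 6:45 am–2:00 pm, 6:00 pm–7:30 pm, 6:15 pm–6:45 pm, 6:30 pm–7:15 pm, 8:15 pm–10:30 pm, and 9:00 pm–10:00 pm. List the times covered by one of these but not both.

A, merged: 5:30 am–9:45 am, 10:15 am–2:45 pm.
B, merged: 6:00 am–2:15 pm, 6:00 pm–7:30 pm, 8:15 pm–10:30 pm.
Only in the first: 5:30 am–6:00 am, 2:15 pm–2:45 pm.
Only in the second: 9:45 am–10:15 am, 6:00 pm–7:30 pm, 8:15 pm–10:30 pm.
Together these are the periods covered by exactly one.

5:30 am–6:00 am, 9:45 am–10:15 am, 2:15 pm–2:45 pm, 6:00 pm–7:30 pm, 8:15 pm–10:30 pm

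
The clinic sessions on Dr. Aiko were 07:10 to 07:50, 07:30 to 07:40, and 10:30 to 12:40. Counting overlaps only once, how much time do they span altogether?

Merged: 07:10-07:50, 10:30-12:40.
Lengths: 40 min + 2 h 10 min = 2 h 50 min.

2 h 50 min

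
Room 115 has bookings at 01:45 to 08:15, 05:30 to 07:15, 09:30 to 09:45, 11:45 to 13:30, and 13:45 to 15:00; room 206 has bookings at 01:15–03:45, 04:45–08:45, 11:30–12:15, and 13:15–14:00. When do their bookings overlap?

A, merged: 01:45-08:15, 09:30-09:45, 11:45-13:30, 13:45-15:00.
01:45-08:15 ∩ B → 01:45-03:45, 04:45-08:15.
09:30-09:45 meets no B interval.
11:45-13:30 ∩ B → 11:45-12:15, 13:15-13:30.
13:45-15:00 ∩ B → 13:45-14:00.

01:45-03:45, 04:45-08:15, 11:45-12:15, 13:15-13:30, 13:45-14:00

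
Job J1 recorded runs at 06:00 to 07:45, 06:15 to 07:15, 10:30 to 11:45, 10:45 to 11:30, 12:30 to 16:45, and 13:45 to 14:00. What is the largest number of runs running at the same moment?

At 06:15, 2 of the intervals are simultaneously active.
No point has more.

2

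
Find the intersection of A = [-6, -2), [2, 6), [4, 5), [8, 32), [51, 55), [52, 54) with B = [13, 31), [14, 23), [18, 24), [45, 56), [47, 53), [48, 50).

[13, 31) ∪ [51, 55)

First set merges to [-6, -2), [2, 6), [8, 32), [51, 55).
Second set merges to [13, 31), [45, 56).
[-6, -2) falls entirely outside B.
[2, 6) falls entirely outside B.
[8, 32) overlaps B on [13, 31).
[51, 55) overlaps B on [51, 55).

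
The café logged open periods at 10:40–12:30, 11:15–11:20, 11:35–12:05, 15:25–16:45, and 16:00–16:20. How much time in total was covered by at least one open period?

Merged: 10:40-12:30, 15:25-16:45.
Lengths: 1 h 50 min + 1 h 20 min = 3 h 10 min.

3 h 10 min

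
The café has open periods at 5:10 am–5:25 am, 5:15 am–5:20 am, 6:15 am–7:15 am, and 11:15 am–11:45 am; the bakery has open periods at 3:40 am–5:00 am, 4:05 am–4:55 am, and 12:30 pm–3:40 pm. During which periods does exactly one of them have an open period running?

3:40 am–5:00 am, 5:10 am–5:25 am, 6:15 am–7:15 am, 11:15 am–11:45 am, 12:30 pm–3:40 pm

A, merged: 5:10 am–5:25 am, 6:15 am–7:15 am, 11:15 am–11:45 am.
B, merged: 3:40 am–5:00 am, 12:30 pm–3:40 pm.
A but not B: 5:10 am–5:25 am, 6:15 am–7:15 am, 11:15 am–11:45 am.
B but not A: 3:40 am–5:00 am, 12:30 pm–3:40 pm.
Combining gives A △ B.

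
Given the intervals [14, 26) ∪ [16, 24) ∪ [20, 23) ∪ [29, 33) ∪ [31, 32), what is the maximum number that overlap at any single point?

3

Sweep endpoints in order; track running count of active intervals.
Peak of 3 reached at 20.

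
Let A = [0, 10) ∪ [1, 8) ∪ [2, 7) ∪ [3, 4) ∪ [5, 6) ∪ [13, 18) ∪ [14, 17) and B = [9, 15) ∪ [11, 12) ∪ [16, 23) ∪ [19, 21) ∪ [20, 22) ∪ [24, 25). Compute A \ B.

First set merges to [0, 10), [13, 18).
Second set merges to [9, 15), [16, 23), [24, 25).
[0, 10) minus B → [0, 9).
[13, 18) minus B → [15, 16).

[0, 9) ∪ [15, 16)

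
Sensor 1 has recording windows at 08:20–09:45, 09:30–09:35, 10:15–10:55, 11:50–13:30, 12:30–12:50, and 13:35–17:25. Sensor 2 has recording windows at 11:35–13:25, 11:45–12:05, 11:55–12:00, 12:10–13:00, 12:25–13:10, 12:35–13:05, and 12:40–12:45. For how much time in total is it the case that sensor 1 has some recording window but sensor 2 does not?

6 h

First set merges to 08:20-09:45, 10:15-10:55, 11:50-13:30, 13:35-17:25.
Second set merges to 11:35-13:25.
A \ B = 08:20-09:45, 10:15-10:55, 13:25-13:30, 13:35-17:25.
Total: 1 h 25 min + 40 min + 5 min + 3 h 50 min = 6 h.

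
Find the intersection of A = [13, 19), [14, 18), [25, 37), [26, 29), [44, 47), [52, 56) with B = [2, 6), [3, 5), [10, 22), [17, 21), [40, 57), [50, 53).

First set merges to [13, 19), [25, 37), [44, 47), [52, 56).
Second set merges to [2, 6), [10, 22), [40, 57).
[13, 19) overlaps B on [13, 19).
[25, 37) falls entirely outside B.
[44, 47) overlaps B on [44, 47).
[52, 56) overlaps B on [52, 56).

[13, 19) ∪ [44, 47) ∪ [52, 56)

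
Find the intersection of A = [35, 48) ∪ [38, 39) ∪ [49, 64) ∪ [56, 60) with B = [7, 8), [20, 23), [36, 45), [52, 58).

A, merged: [35, 48), [49, 64).
[35, 48) ∩ B → [36, 45).
[49, 64) ∩ B → [52, 58).

[36, 45) ∪ [52, 58)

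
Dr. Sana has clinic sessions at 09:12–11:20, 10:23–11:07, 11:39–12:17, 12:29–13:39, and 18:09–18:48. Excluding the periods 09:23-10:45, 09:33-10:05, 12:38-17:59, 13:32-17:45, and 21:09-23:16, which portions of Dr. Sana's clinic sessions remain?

Merge the first list: 09:12–11:20, 11:39–12:17, 12:29–13:39, 18:09–18:48.
Merge the second list: 09:23–10:45, 12:38–17:59, 21:09–23:16.
09:12–11:20 \ B = 09:12–09:23, 10:45–11:20.
11:39–12:17: nothing removed.
12:29–13:39 \ B = 12:29–12:38.
18:09–18:48: nothing removed.

09:12–09:23, 10:45–11:20, 11:39–12:17, 12:29–12:38, 18:09–18:48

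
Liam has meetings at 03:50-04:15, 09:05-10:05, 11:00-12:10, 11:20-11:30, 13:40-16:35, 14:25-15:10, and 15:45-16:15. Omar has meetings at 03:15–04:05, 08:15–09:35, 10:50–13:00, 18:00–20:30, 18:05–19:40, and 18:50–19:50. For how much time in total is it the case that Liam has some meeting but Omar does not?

3 h 35 min

First set merges to 03:50–04:15, 09:05–10:05, 11:00–12:10, 13:40–16:35.
Second set merges to 03:15–04:05, 08:15–09:35, 10:50–13:00, 18:00–20:30.
A \ B = 04:05–04:15, 09:35–10:05, 13:40–16:35.
Total: 10 min + 30 min + 2 h 55 min = 3 h 35 min.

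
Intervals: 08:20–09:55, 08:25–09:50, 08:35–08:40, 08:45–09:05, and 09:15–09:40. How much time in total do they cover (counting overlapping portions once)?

1 h 35 min

Merged: 08:20–09:55.
Length: 1 h 35 min.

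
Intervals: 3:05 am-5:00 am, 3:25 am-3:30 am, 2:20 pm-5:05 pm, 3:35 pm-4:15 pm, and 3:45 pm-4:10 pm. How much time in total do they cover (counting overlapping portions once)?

4 h 40 min

Merged: 3:05 am–5:00 am, 2:20 pm–5:05 pm.
Lengths: 1 h 55 min + 2 h 45 min = 4 h 40 min.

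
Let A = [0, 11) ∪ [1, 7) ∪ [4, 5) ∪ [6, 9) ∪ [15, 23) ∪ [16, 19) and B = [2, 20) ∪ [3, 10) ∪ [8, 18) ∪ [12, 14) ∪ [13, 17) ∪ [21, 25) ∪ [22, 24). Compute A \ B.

First set merges to [0, 11), [15, 23).
Second set merges to [2, 20), [21, 25).
[0, 11) \ B = [0, 2).
[15, 23) \ B = [20, 21).

[0, 2) ∪ [20, 21)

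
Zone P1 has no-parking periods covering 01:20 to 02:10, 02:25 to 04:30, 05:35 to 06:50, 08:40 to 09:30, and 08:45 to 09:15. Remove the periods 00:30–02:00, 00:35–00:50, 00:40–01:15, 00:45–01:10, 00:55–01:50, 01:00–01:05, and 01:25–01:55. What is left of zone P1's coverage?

A, merged: 01:20–02:10, 02:25–04:30, 05:35–06:50, 08:40–09:30.
B, merged: 00:30–02:00.
01:20–02:10 minus B → 02:00–02:10.
02:25–04:30: no B overlap → unchanged.
05:35–06:50: no B overlap → unchanged.
08:40–09:30: no B overlap → unchanged.

02:00–02:10, 02:25–04:30, 05:35–06:50, 08:40–09:30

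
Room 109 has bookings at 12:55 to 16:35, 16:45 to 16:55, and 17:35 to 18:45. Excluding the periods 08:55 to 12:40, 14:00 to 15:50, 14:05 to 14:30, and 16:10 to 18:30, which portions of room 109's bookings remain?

12:55–14:00, 15:50–16:10, 18:30–18:45

B, merged: 08:55–12:40, 14:00–15:50, 16:10–18:30.
12:55–16:35 with B removed leaves 12:55–14:00, 15:50–16:10.
16:45–16:55 lies entirely inside B → drops out.
17:35–18:45 with B removed leaves 18:30–18:45.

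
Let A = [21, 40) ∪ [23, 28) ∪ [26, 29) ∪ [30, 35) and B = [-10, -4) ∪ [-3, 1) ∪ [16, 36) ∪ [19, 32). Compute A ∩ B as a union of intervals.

[21, 36)

Merge the first list: [21, 40).
Merge the second list: [-10, -4), [-3, 1), [16, 36).
[21, 40) meets the second set on [21, 36).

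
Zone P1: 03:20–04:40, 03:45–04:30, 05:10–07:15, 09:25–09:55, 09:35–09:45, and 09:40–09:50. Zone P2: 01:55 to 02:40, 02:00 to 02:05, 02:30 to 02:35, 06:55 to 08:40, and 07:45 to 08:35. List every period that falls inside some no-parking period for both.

06:55-07:15

First set merges to 03:20-04:40, 05:10-07:15, 09:25-09:55.
Second set merges to 01:55-02:40, 06:55-08:40.
03:20-04:40 meets no B interval.
05:10-07:15 ∩ B → 06:55-07:15.
09:25-09:55 meets no B interval.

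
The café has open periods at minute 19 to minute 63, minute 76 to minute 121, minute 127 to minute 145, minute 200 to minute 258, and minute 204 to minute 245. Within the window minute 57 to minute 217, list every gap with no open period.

minute 63 to minute 76, minute 121 to minute 127, minute 145 to minute 200

After merging, the occupied span is minute 19 to minute 63, minute 76 to minute 121, minute 127 to minute 145, minute 200 to minute 258.
Gaps within minute 57 to minute 217: minute 63 to minute 76, minute 121 to minute 127, minute 145 to minute 200.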